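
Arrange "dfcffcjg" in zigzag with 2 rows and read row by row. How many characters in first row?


Zigzag "dfcffcjg" into 2 rows:
Placing characters:
  'd' => row 0
  'f' => row 1
  'c' => row 0
  'f' => row 1
  'f' => row 0
  'c' => row 1
  'j' => row 0
  'g' => row 1
Rows:
  Row 0: "dcfj"
  Row 1: "ffcg"
First row length: 4

4


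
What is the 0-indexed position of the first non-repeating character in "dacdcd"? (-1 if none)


Input: dacdcd
Character frequencies:
  'a': 1
  'c': 2
  'd': 3
Scanning left to right for freq == 1:
  Position 0 ('d'): freq=3, skip
  Position 1 ('a'): unique! => answer = 1

1


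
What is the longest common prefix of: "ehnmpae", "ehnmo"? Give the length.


Words: ehnmpae, ehnmo
  Position 0: all 'e' => match
  Position 1: all 'h' => match
  Position 2: all 'n' => match
  Position 3: all 'm' => match
  Position 4: ('p', 'o') => mismatch, stop
LCP = "ehnm" (length 4)

4


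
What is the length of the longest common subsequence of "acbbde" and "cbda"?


LCS of "acbbde" and "cbda"
DP table:
           c    b    d    a
      0    0    0    0    0
  a   0    0    0    0    1
  c   0    1    1    1    1
  b   0    1    2    2    2
  b   0    1    2    2    2
  d   0    1    2    3    3
  e   0    1    2    3    3
LCS length = dp[6][4] = 3

3


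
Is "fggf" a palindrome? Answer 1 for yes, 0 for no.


Input: fggf
Reversed: fggf
  Compare pos 0 ('f') with pos 3 ('f'): match
  Compare pos 1 ('g') with pos 2 ('g'): match
Result: palindrome

1


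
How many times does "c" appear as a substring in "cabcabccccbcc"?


Searching for "c" in "cabcabccccbcc"
Scanning each position:
  Position 0: "c" => MATCH
  Position 1: "a" => no
  Position 2: "b" => no
  Position 3: "c" => MATCH
  Position 4: "a" => no
  Position 5: "b" => no
  Position 6: "c" => MATCH
  Position 7: "c" => MATCH
  Position 8: "c" => MATCH
  Position 9: "c" => MATCH
  Position 10: "b" => no
  Position 11: "c" => MATCH
  Position 12: "c" => MATCH
Total occurrences: 8

8


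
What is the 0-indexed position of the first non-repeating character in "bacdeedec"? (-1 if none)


Input: bacdeedec
Character frequencies:
  'a': 1
  'b': 1
  'c': 2
  'd': 2
  'e': 3
Scanning left to right for freq == 1:
  Position 0 ('b'): unique! => answer = 0

0


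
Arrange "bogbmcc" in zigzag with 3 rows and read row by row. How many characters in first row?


Zigzag "bogbmcc" into 3 rows:
Placing characters:
  'b' => row 0
  'o' => row 1
  'g' => row 2
  'b' => row 1
  'm' => row 0
  'c' => row 1
  'c' => row 2
Rows:
  Row 0: "bm"
  Row 1: "obc"
  Row 2: "gc"
First row length: 2

2


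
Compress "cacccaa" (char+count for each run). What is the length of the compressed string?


Input: cacccaa
Runs:
  'c' x 1 => "c1"
  'a' x 1 => "a1"
  'c' x 3 => "c3"
  'a' x 2 => "a2"
Compressed: "c1a1c3a2"
Compressed length: 8

8


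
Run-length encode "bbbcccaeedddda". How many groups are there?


Input: bbbcccaeedddda
Scanning for consecutive runs:
  Group 1: 'b' x 3 (positions 0-2)
  Group 2: 'c' x 3 (positions 3-5)
  Group 3: 'a' x 1 (positions 6-6)
  Group 4: 'e' x 2 (positions 7-8)
  Group 5: 'd' x 4 (positions 9-12)
  Group 6: 'a' x 1 (positions 13-13)
Total groups: 6

6


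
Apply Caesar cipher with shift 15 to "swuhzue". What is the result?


Caesar cipher: shift "swuhzue" by 15
  's' (pos 18) + 15 = pos 7 = 'h'
  'w' (pos 22) + 15 = pos 11 = 'l'
  'u' (pos 20) + 15 = pos 9 = 'j'
  'h' (pos 7) + 15 = pos 22 = 'w'
  'z' (pos 25) + 15 = pos 14 = 'o'
  'u' (pos 20) + 15 = pos 9 = 'j'
  'e' (pos 4) + 15 = pos 19 = 't'
Result: hljwojt

hljwojt


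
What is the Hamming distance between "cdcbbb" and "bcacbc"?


Comparing "cdcbbb" and "bcacbc" position by position:
  Position 0: 'c' vs 'b' => differ
  Position 1: 'd' vs 'c' => differ
  Position 2: 'c' vs 'a' => differ
  Position 3: 'b' vs 'c' => differ
  Position 4: 'b' vs 'b' => same
  Position 5: 'b' vs 'c' => differ
Total differences (Hamming distance): 5

5


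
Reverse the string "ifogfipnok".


Input: ifogfipnok
Reading characters right to left:
  Position 9: 'k'
  Position 8: 'o'
  Position 7: 'n'
  Position 6: 'p'
  Position 5: 'i'
  Position 4: 'f'
  Position 3: 'g'
  Position 2: 'o'
  Position 1: 'f'
  Position 0: 'i'
Reversed: konpifgofi

konpifgofi


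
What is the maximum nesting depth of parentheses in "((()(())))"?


Input: "((()(())))"
Tracking depth:
  Position 0 '(': depth becomes 1
  Position 1 '(': depth becomes 2
  Position 2 '(': depth becomes 3
  Position 3 ')': depth becomes 2
  Position 4 '(': depth becomes 3
  Position 5 '(': depth becomes 4
  Position 6 ')': depth becomes 3
  Position 7 ')': depth becomes 2
  Position 8 ')': depth becomes 1
  Position 9 ')': depth becomes 0
Maximum depth reached: 4

4


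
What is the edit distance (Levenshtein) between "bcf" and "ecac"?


Computing edit distance: "bcf" -> "ecac"
DP table:
           e    c    a    c
      0    1    2    3    4
  b   1    1    2    3    4
  c   2    2    1    2    3
  f   3    3    2    2    3
Edit distance = dp[3][4] = 3

3


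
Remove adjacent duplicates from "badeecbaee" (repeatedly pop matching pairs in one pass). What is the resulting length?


Input: badeecbaee
Stack-based adjacent duplicate removal:
  Read 'b': push. Stack: b
  Read 'a': push. Stack: ba
  Read 'd': push. Stack: bad
  Read 'e': push. Stack: bade
  Read 'e': matches stack top 'e' => pop. Stack: bad
  Read 'c': push. Stack: badc
  Read 'b': push. Stack: badcb
  Read 'a': push. Stack: badcba
  Read 'e': push. Stack: badcbae
  Read 'e': matches stack top 'e' => pop. Stack: badcba
Final stack: "badcba" (length 6)

6


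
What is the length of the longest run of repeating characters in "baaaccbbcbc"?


Input: "baaaccbbcbc"
Scanning for longest run:
  Position 1 ('a'): new char, reset run to 1
  Position 2 ('a'): continues run of 'a', length=2
  Position 3 ('a'): continues run of 'a', length=3
  Position 4 ('c'): new char, reset run to 1
  Position 5 ('c'): continues run of 'c', length=2
  Position 6 ('b'): new char, reset run to 1
  Position 7 ('b'): continues run of 'b', length=2
  Position 8 ('c'): new char, reset run to 1
  Position 9 ('b'): new char, reset run to 1
  Position 10 ('c'): new char, reset run to 1
Longest run: 'a' with length 3

3


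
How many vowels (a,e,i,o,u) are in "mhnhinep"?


Input: mhnhinep
Checking each character:
  'm' at position 0: consonant
  'h' at position 1: consonant
  'n' at position 2: consonant
  'h' at position 3: consonant
  'i' at position 4: vowel (running total: 1)
  'n' at position 5: consonant
  'e' at position 6: vowel (running total: 2)
  'p' at position 7: consonant
Total vowels: 2

2


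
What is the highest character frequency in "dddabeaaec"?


Input: dddabeaaec
Character counts:
  'a': 3
  'b': 1
  'c': 1
  'd': 3
  'e': 2
Maximum frequency: 3

3


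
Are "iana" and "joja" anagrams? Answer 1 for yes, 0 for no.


Strings: "iana", "joja"
Sorted first:  aain
Sorted second: ajjo
Differ at position 1: 'a' vs 'j' => not anagrams

0


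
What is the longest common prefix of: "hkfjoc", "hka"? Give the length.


Words: hkfjoc, hka
  Position 0: all 'h' => match
  Position 1: all 'k' => match
  Position 2: ('f', 'a') => mismatch, stop
LCP = "hk" (length 2)

2


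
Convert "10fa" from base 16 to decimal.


Input: "10fa" in base 16
Positional expansion:
  Digit '1' (value 1) x 16^3 = 4096
  Digit '0' (value 0) x 16^2 = 0
  Digit 'f' (value 15) x 16^1 = 240
  Digit 'a' (value 10) x 16^0 = 10
Sum = 4346

4346


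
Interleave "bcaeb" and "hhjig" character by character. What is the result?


Interleaving "bcaeb" and "hhjig":
  Position 0: 'b' from first, 'h' from second => "bh"
  Position 1: 'c' from first, 'h' from second => "ch"
  Position 2: 'a' from first, 'j' from second => "aj"
  Position 3: 'e' from first, 'i' from second => "ei"
  Position 4: 'b' from first, 'g' from second => "bg"
Result: bhchajeibg

bhchajeibg


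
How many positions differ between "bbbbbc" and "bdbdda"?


Comparing "bbbbbc" and "bdbdda" position by position:
  Position 0: 'b' vs 'b' => same
  Position 1: 'b' vs 'd' => DIFFER
  Position 2: 'b' vs 'b' => same
  Position 3: 'b' vs 'd' => DIFFER
  Position 4: 'b' vs 'd' => DIFFER
  Position 5: 'c' vs 'a' => DIFFER
Positions that differ: 4

4


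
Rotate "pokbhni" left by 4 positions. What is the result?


Input: "pokbhni", rotate left by 4
First 4 characters: "pokb"
Remaining characters: "hni"
Concatenate remaining + first: "hni" + "pokb" = "hnipokb"

hnipokb


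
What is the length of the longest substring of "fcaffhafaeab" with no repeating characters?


Input: "fcaffhafaeab"
Sliding window (track last position of each char):
  Position 0 ('f'): window [0,0] length 1 -- new best
  Position 1 ('c'): window [0,1] length 2 -- new best
  Position 2 ('a'): window [0,2] length 3 -- new best
  Position 3 ('f'): repeat (last at 0), move window start to 1
  Position 3 ('f'): window [1,3] length 3
  Position 4 ('f'): repeat (last at 3), move window start to 4
  Position 4 ('f'): window [4,4] length 1
  Position 5 ('h'): window [4,5] length 2
  Position 6 ('a'): window [4,6] length 3
  Position 7 ('f'): repeat (last at 4), move window start to 5
  Position 7 ('f'): window [5,7] length 3
  Position 8 ('a'): repeat (last at 6), move window start to 7
  Position 8 ('a'): window [7,8] length 2
  Position 9 ('e'): window [7,9] length 3
  Position 10 ('a'): repeat (last at 8), move window start to 9
  Position 10 ('a'): window [9,10] length 2
  Position 11 ('b'): window [9,11] length 3
Longest substring with no repeats: "fca" with length 3

3


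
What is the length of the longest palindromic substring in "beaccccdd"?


Input: "beaccccdd"
Checking substrings for palindromes:
  [3:7] "cccc" (len 4) => palindrome
  [3:6] "ccc" (len 3) => palindrome
  [4:7] "ccc" (len 3) => palindrome
  [3:5] "cc" (len 2) => palindrome
  [4:6] "cc" (len 2) => palindrome
  [5:7] "cc" (len 2) => palindrome
Longest palindromic substring: "cccc" with length 4

4


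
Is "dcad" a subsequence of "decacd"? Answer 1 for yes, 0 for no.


Check if "dcad" is a subsequence of "decacd"
Greedy scan:
  Position 0 ('d'): matches sub[0] = 'd'
  Position 1 ('e'): no match needed
  Position 2 ('c'): matches sub[1] = 'c'
  Position 3 ('a'): matches sub[2] = 'a'
  Position 4 ('c'): no match needed
  Position 5 ('d'): matches sub[3] = 'd'
All 4 characters matched => is a subsequence

1


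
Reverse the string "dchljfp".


Input: dchljfp
Reading characters right to left:
  Position 6: 'p'
  Position 5: 'f'
  Position 4: 'j'
  Position 3: 'l'
  Position 2: 'h'
  Position 1: 'c'
  Position 0: 'd'
Reversed: pfjlhcd

pfjlhcd


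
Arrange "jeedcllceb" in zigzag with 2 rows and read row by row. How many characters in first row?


Zigzag "jeedcllceb" into 2 rows:
Placing characters:
  'j' => row 0
  'e' => row 1
  'e' => row 0
  'd' => row 1
  'c' => row 0
  'l' => row 1
  'l' => row 0
  'c' => row 1
  'e' => row 0
  'b' => row 1
Rows:
  Row 0: "jecle"
  Row 1: "edlcb"
First row length: 5

5


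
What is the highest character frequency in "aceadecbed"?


Input: aceadecbed
Character counts:
  'a': 2
  'b': 1
  'c': 2
  'd': 2
  'e': 3
Maximum frequency: 3

3


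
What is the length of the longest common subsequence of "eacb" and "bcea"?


LCS of "eacb" and "bcea"
DP table:
           b    c    e    a
      0    0    0    0    0
  e   0    0    0    1    1
  a   0    0    0    1    2
  c   0    0    1    1    2
  b   0    1    1    1    2
LCS length = dp[4][4] = 2

2


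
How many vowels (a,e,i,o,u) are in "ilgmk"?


Input: ilgmk
Checking each character:
  'i' at position 0: vowel (running total: 1)
  'l' at position 1: consonant
  'g' at position 2: consonant
  'm' at position 3: consonant
  'k' at position 4: consonant
Total vowels: 1

1


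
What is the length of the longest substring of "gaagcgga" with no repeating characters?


Input: "gaagcgga"
Sliding window (track last position of each char):
  Position 0 ('g'): window [0,0] length 1 -- new best
  Position 1 ('a'): window [0,1] length 2 -- new best
  Position 2 ('a'): repeat (last at 1), move window start to 2
  Position 2 ('a'): window [2,2] length 1
  Position 3 ('g'): window [2,3] length 2
  Position 4 ('c'): window [2,4] length 3 -- new best
  Position 5 ('g'): repeat (last at 3), move window start to 4
  Position 5 ('g'): window [4,5] length 2
  Position 6 ('g'): repeat (last at 5), move window start to 6
  Position 6 ('g'): window [6,6] length 1
  Position 7 ('a'): window [6,7] length 2
Longest substring with no repeats: "agc" with length 3

3


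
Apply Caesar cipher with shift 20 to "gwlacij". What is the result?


Caesar cipher: shift "gwlacij" by 20
  'g' (pos 6) + 20 = pos 0 = 'a'
  'w' (pos 22) + 20 = pos 16 = 'q'
  'l' (pos 11) + 20 = pos 5 = 'f'
  'a' (pos 0) + 20 = pos 20 = 'u'
  'c' (pos 2) + 20 = pos 22 = 'w'
  'i' (pos 8) + 20 = pos 2 = 'c'
  'j' (pos 9) + 20 = pos 3 = 'd'
Result: aqfuwcd

aqfuwcd


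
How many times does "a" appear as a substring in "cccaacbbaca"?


Searching for "a" in "cccaacbbaca"
Scanning each position:
  Position 0: "c" => no
  Position 1: "c" => no
  Position 2: "c" => no
  Position 3: "a" => MATCH
  Position 4: "a" => MATCH
  Position 5: "c" => no
  Position 6: "b" => no
  Position 7: "b" => no
  Position 8: "a" => MATCH
  Position 9: "c" => no
  Position 10: "a" => MATCH
Total occurrences: 4

4


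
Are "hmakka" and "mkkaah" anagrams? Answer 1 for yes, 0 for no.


Strings: "hmakka", "mkkaah"
Sorted first:  aahkkm
Sorted second: aahkkm
Sorted forms match => anagrams

1


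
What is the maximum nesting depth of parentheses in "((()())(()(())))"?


Input: "((()())(()(())))"
Tracking depth:
  Position 0 '(': depth becomes 1
  Position 1 '(': depth becomes 2
  Position 2 '(': depth becomes 3
  Position 3 ')': depth becomes 2
  Position 4 '(': depth becomes 3
  Position 5 ')': depth becomes 2
  Position 6 ')': depth becomes 1
  Position 7 '(': depth becomes 2
  Position 8 '(': depth becomes 3
  Position 9 ')': depth becomes 2
  Position 10 '(': depth becomes 3
  Position 11 '(': depth becomes 4
  Position 12 ')': depth becomes 3
  Position 13 ')': depth becomes 2
  Position 14 ')': depth becomes 1
  Position 15 ')': depth becomes 0
Maximum depth reached: 4

4


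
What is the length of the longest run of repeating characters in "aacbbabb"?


Input: "aacbbabb"
Scanning for longest run:
  Position 1 ('a'): continues run of 'a', length=2
  Position 2 ('c'): new char, reset run to 1
  Position 3 ('b'): new char, reset run to 1
  Position 4 ('b'): continues run of 'b', length=2
  Position 5 ('a'): new char, reset run to 1
  Position 6 ('b'): new char, reset run to 1
  Position 7 ('b'): continues run of 'b', length=2
Longest run: 'a' with length 2

2


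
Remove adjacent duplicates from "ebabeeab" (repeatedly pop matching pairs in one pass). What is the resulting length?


Input: ebabeeab
Stack-based adjacent duplicate removal:
  Read 'e': push. Stack: e
  Read 'b': push. Stack: eb
  Read 'a': push. Stack: eba
  Read 'b': push. Stack: ebab
  Read 'e': push. Stack: ebabe
  Read 'e': matches stack top 'e' => pop. Stack: ebab
  Read 'a': push. Stack: ebaba
  Read 'b': push. Stack: ebabab
Final stack: "ebabab" (length 6)

6


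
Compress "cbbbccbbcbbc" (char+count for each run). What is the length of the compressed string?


Input: cbbbccbbcbbc
Runs:
  'c' x 1 => "c1"
  'b' x 3 => "b3"
  'c' x 2 => "c2"
  'b' x 2 => "b2"
  'c' x 1 => "c1"
  'b' x 2 => "b2"
  'c' x 1 => "c1"
Compressed: "c1b3c2b2c1b2c1"
Compressed length: 14

14


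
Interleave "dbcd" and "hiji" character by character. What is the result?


Interleaving "dbcd" and "hiji":
  Position 0: 'd' from first, 'h' from second => "dh"
  Position 1: 'b' from first, 'i' from second => "bi"
  Position 2: 'c' from first, 'j' from second => "cj"
  Position 3: 'd' from first, 'i' from second => "di"
Result: dhbicjdi

dhbicjdi


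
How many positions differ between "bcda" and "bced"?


Comparing "bcda" and "bced" position by position:
  Position 0: 'b' vs 'b' => same
  Position 1: 'c' vs 'c' => same
  Position 2: 'd' vs 'e' => DIFFER
  Position 3: 'a' vs 'd' => DIFFER
Positions that differ: 2

2


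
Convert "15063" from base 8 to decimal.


Input: "15063" in base 8
Positional expansion:
  Digit '1' (value 1) x 8^4 = 4096
  Digit '5' (value 5) x 8^3 = 2560
  Digit '0' (value 0) x 8^2 = 0
  Digit '6' (value 6) x 8^1 = 48
  Digit '3' (value 3) x 8^0 = 3
Sum = 6707

6707


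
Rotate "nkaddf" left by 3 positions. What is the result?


Input: "nkaddf", rotate left by 3
First 3 characters: "nka"
Remaining characters: "ddf"
Concatenate remaining + first: "ddf" + "nka" = "ddfnka"

ddfnka


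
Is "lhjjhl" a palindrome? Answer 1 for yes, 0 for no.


Input: lhjjhl
Reversed: lhjjhl
  Compare pos 0 ('l') with pos 5 ('l'): match
  Compare pos 1 ('h') with pos 4 ('h'): match
  Compare pos 2 ('j') with pos 3 ('j'): match
Result: palindrome

1


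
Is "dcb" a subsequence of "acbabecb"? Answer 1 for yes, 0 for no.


Check if "dcb" is a subsequence of "acbabecb"
Greedy scan:
  Position 0 ('a'): no match needed
  Position 1 ('c'): no match needed
  Position 2 ('b'): no match needed
  Position 3 ('a'): no match needed
  Position 4 ('b'): no match needed
  Position 5 ('e'): no match needed
  Position 6 ('c'): no match needed
  Position 7 ('b'): no match needed
Only matched 0/3 characters => not a subsequence

0


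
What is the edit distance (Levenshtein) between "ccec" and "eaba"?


Computing edit distance: "ccec" -> "eaba"
DP table:
           e    a    b    a
      0    1    2    3    4
  c   1    1    2    3    4
  c   2    2    2    3    4
  e   3    2    3    3    4
  c   4    3    3    4    4
Edit distance = dp[4][4] = 4

4


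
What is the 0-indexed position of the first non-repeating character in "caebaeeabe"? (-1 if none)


Input: caebaeeabe
Character frequencies:
  'a': 3
  'b': 2
  'c': 1
  'e': 4
Scanning left to right for freq == 1:
  Position 0 ('c'): unique! => answer = 0

0


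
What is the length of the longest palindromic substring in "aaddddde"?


Input: "aaddddde"
Checking substrings for palindromes:
  [2:7] "ddddd" (len 5) => palindrome
  [2:6] "dddd" (len 4) => palindrome
  [3:7] "dddd" (len 4) => palindrome
  [2:5] "ddd" (len 3) => palindrome
  [3:6] "ddd" (len 3) => palindrome
  [4:7] "ddd" (len 3) => palindrome
Longest palindromic substring: "ddddd" with length 5

5


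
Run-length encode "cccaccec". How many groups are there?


Input: cccaccec
Scanning for consecutive runs:
  Group 1: 'c' x 3 (positions 0-2)
  Group 2: 'a' x 1 (positions 3-3)
  Group 3: 'c' x 2 (positions 4-5)
  Group 4: 'e' x 1 (positions 6-6)
  Group 5: 'c' x 1 (positions 7-7)
Total groups: 5

5


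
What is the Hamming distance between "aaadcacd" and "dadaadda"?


Comparing "aaadcacd" and "dadaadda" position by position:
  Position 0: 'a' vs 'd' => differ
  Position 1: 'a' vs 'a' => same
  Position 2: 'a' vs 'd' => differ
  Position 3: 'd' vs 'a' => differ
  Position 4: 'c' vs 'a' => differ
  Position 5: 'a' vs 'd' => differ
  Position 6: 'c' vs 'd' => differ
  Position 7: 'd' vs 'a' => differ
Total differences (Hamming distance): 7

7


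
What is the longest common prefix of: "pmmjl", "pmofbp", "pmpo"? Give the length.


Words: pmmjl, pmofbp, pmpo
  Position 0: all 'p' => match
  Position 1: all 'm' => match
  Position 2: ('m', 'o', 'p') => mismatch, stop
LCP = "pm" (length 2)

2


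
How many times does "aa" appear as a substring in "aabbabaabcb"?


Searching for "aa" in "aabbabaabcb"
Scanning each position:
  Position 0: "aa" => MATCH
  Position 1: "ab" => no
  Position 2: "bb" => no
  Position 3: "ba" => no
  Position 4: "ab" => no
  Position 5: "ba" => no
  Position 6: "aa" => MATCH
  Position 7: "ab" => no
  Position 8: "bc" => no
  Position 9: "cb" => no
Total occurrences: 2

2


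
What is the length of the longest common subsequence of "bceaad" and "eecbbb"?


LCS of "bceaad" and "eecbbb"
DP table:
           e    e    c    b    b    b
      0    0    0    0    0    0    0
  b   0    0    0    0    1    1    1
  c   0    0    0    1    1    1    1
  e   0    1    1    1    1    1    1
  a   0    1    1    1    1    1    1
  a   0    1    1    1    1    1    1
  d   0    1    1    1    1    1    1
LCS length = dp[6][6] = 1

1


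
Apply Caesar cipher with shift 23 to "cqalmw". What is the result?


Caesar cipher: shift "cqalmw" by 23
  'c' (pos 2) + 23 = pos 25 = 'z'
  'q' (pos 16) + 23 = pos 13 = 'n'
  'a' (pos 0) + 23 = pos 23 = 'x'
  'l' (pos 11) + 23 = pos 8 = 'i'
  'm' (pos 12) + 23 = pos 9 = 'j'
  'w' (pos 22) + 23 = pos 19 = 't'
Result: znxijt

znxijt


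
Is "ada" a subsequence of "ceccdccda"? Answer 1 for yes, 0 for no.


Check if "ada" is a subsequence of "ceccdccda"
Greedy scan:
  Position 0 ('c'): no match needed
  Position 1 ('e'): no match needed
  Position 2 ('c'): no match needed
  Position 3 ('c'): no match needed
  Position 4 ('d'): no match needed
  Position 5 ('c'): no match needed
  Position 6 ('c'): no match needed
  Position 7 ('d'): no match needed
  Position 8 ('a'): matches sub[0] = 'a'
Only matched 1/3 characters => not a subsequence

0


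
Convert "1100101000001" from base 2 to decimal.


Input: "1100101000001" in base 2
Positional expansion:
  Digit '1' (value 1) x 2^12 = 4096
  Digit '1' (value 1) x 2^11 = 2048
  Digit '0' (value 0) x 2^10 = 0
  Digit '0' (value 0) x 2^9 = 0
  Digit '1' (value 1) x 2^8 = 256
  Digit '0' (value 0) x 2^7 = 0
  Digit '1' (value 1) x 2^6 = 64
  Digit '0' (value 0) x 2^5 = 0
  Digit '0' (value 0) x 2^4 = 0
  Digit '0' (value 0) x 2^3 = 0
  Digit '0' (value 0) x 2^2 = 0
  Digit '0' (value 0) x 2^1 = 0
  Digit '1' (value 1) x 2^0 = 1
Sum = 6465

6465


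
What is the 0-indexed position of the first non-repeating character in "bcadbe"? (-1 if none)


Input: bcadbe
Character frequencies:
  'a': 1
  'b': 2
  'c': 1
  'd': 1
  'e': 1
Scanning left to right for freq == 1:
  Position 0 ('b'): freq=2, skip
  Position 1 ('c'): unique! => answer = 1

1


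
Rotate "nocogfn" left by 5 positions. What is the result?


Input: "nocogfn", rotate left by 5
First 5 characters: "nocog"
Remaining characters: "fn"
Concatenate remaining + first: "fn" + "nocog" = "fnnocog"

fnnocog


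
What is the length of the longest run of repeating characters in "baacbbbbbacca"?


Input: "baacbbbbbacca"
Scanning for longest run:
  Position 1 ('a'): new char, reset run to 1
  Position 2 ('a'): continues run of 'a', length=2
  Position 3 ('c'): new char, reset run to 1
  Position 4 ('b'): new char, reset run to 1
  Position 5 ('b'): continues run of 'b', length=2
  Position 6 ('b'): continues run of 'b', length=3
  Position 7 ('b'): continues run of 'b', length=4
  Position 8 ('b'): continues run of 'b', length=5
  Position 9 ('a'): new char, reset run to 1
  Position 10 ('c'): new char, reset run to 1
  Position 11 ('c'): continues run of 'c', length=2
  Position 12 ('a'): new char, reset run to 1
Longest run: 'b' with length 5

5


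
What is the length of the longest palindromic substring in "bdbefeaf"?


Input: "bdbefeaf"
Checking substrings for palindromes:
  [0:3] "bdb" (len 3) => palindrome
  [3:6] "efe" (len 3) => palindrome
Longest palindromic substring: "bdb" with length 3

3


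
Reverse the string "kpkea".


Input: kpkea
Reading characters right to left:
  Position 4: 'a'
  Position 3: 'e'
  Position 2: 'k'
  Position 1: 'p'
  Position 0: 'k'
Reversed: aekpk

aekpk


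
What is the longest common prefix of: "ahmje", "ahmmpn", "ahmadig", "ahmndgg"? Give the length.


Words: ahmje, ahmmpn, ahmadig, ahmndgg
  Position 0: all 'a' => match
  Position 1: all 'h' => match
  Position 2: all 'm' => match
  Position 3: ('j', 'm', 'a', 'n') => mismatch, stop
LCP = "ahm" (length 3)

3


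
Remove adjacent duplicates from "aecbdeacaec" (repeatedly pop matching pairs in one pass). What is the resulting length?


Input: aecbdeacaec
Stack-based adjacent duplicate removal:
  Read 'a': push. Stack: a
  Read 'e': push. Stack: ae
  Read 'c': push. Stack: aec
  Read 'b': push. Stack: aecb
  Read 'd': push. Stack: aecbd
  Read 'e': push. Stack: aecbde
  Read 'a': push. Stack: aecbdea
  Read 'c': push. Stack: aecbdeac
  Read 'a': push. Stack: aecbdeaca
  Read 'e': push. Stack: aecbdeacae
  Read 'c': push. Stack: aecbdeacaec
Final stack: "aecbdeacaec" (length 11)

11


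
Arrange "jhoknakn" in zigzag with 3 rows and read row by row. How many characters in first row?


Zigzag "jhoknakn" into 3 rows:
Placing characters:
  'j' => row 0
  'h' => row 1
  'o' => row 2
  'k' => row 1
  'n' => row 0
  'a' => row 1
  'k' => row 2
  'n' => row 1
Rows:
  Row 0: "jn"
  Row 1: "hkan"
  Row 2: "ok"
First row length: 2

2


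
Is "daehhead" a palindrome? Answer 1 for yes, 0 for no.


Input: daehhead
Reversed: daehhead
  Compare pos 0 ('d') with pos 7 ('d'): match
  Compare pos 1 ('a') with pos 6 ('a'): match
  Compare pos 2 ('e') with pos 5 ('e'): match
  Compare pos 3 ('h') with pos 4 ('h'): match
Result: palindrome

1


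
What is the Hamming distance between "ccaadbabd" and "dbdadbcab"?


Comparing "ccaadbabd" and "dbdadbcab" position by position:
  Position 0: 'c' vs 'd' => differ
  Position 1: 'c' vs 'b' => differ
  Position 2: 'a' vs 'd' => differ
  Position 3: 'a' vs 'a' => same
  Position 4: 'd' vs 'd' => same
  Position 5: 'b' vs 'b' => same
  Position 6: 'a' vs 'c' => differ
  Position 7: 'b' vs 'a' => differ
  Position 8: 'd' vs 'b' => differ
Total differences (Hamming distance): 6

6


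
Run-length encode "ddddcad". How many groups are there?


Input: ddddcad
Scanning for consecutive runs:
  Group 1: 'd' x 4 (positions 0-3)
  Group 2: 'c' x 1 (positions 4-4)
  Group 3: 'a' x 1 (positions 5-5)
  Group 4: 'd' x 1 (positions 6-6)
Total groups: 4

4


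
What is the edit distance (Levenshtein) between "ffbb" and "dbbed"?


Computing edit distance: "ffbb" -> "dbbed"
DP table:
           d    b    b    e    d
      0    1    2    3    4    5
  f   1    1    2    3    4    5
  f   2    2    2    3    4    5
  b   3    3    2    2    3    4
  b   4    4    3    2    3    4
Edit distance = dp[4][5] = 4

4


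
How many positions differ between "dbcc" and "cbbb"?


Comparing "dbcc" and "cbbb" position by position:
  Position 0: 'd' vs 'c' => DIFFER
  Position 1: 'b' vs 'b' => same
  Position 2: 'c' vs 'b' => DIFFER
  Position 3: 'c' vs 'b' => DIFFER
Positions that differ: 3

3


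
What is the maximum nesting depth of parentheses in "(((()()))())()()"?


Input: "(((()()))())()()"
Tracking depth:
  Position 0 '(': depth becomes 1
  Position 1 '(': depth becomes 2
  Position 2 '(': depth becomes 3
  Position 3 '(': depth becomes 4
  Position 4 ')': depth becomes 3
  Position 5 '(': depth becomes 4
  Position 6 ')': depth becomes 3
  Position 7 ')': depth becomes 2
  Position 8 ')': depth becomes 1
  Position 9 '(': depth becomes 2
  Position 10 ')': depth becomes 1
  Position 11 ')': depth becomes 0
  Position 12 '(': depth becomes 1
  Position 13 ')': depth becomes 0
  Position 14 '(': depth becomes 1
  Position 15 ')': depth becomes 0
Maximum depth reached: 4

4


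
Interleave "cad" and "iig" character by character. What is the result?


Interleaving "cad" and "iig":
  Position 0: 'c' from first, 'i' from second => "ci"
  Position 1: 'a' from first, 'i' from second => "ai"
  Position 2: 'd' from first, 'g' from second => "dg"
Result: ciaidg

ciaidg


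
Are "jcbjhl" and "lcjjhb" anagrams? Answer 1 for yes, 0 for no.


Strings: "jcbjhl", "lcjjhb"
Sorted first:  bchjjl
Sorted second: bchjjl
Sorted forms match => anagrams

1


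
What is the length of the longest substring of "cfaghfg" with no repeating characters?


Input: "cfaghfg"
Sliding window (track last position of each char):
  Position 0 ('c'): window [0,0] length 1 -- new best
  Position 1 ('f'): window [0,1] length 2 -- new best
  Position 2 ('a'): window [0,2] length 3 -- new best
  Position 3 ('g'): window [0,3] length 4 -- new best
  Position 4 ('h'): window [0,4] length 5 -- new best
  Position 5 ('f'): repeat (last at 1), move window start to 2
  Position 5 ('f'): window [2,5] length 4
  Position 6 ('g'): repeat (last at 3), move window start to 4
  Position 6 ('g'): window [4,6] length 3
Longest substring with no repeats: "cfagh" with length 5

5


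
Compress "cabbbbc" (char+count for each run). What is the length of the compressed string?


Input: cabbbbc
Runs:
  'c' x 1 => "c1"
  'a' x 1 => "a1"
  'b' x 4 => "b4"
  'c' x 1 => "c1"
Compressed: "c1a1b4c1"
Compressed length: 8

8


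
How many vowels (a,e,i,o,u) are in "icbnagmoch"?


Input: icbnagmoch
Checking each character:
  'i' at position 0: vowel (running total: 1)
  'c' at position 1: consonant
  'b' at position 2: consonant
  'n' at position 3: consonant
  'a' at position 4: vowel (running total: 2)
  'g' at position 5: consonant
  'm' at position 6: consonant
  'o' at position 7: vowel (running total: 3)
  'c' at position 8: consonant
  'h' at position 9: consonant
Total vowels: 3

3


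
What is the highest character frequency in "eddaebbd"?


Input: eddaebbd
Character counts:
  'a': 1
  'b': 2
  'd': 3
  'e': 2
Maximum frequency: 3

3


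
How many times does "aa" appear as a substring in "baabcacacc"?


Searching for "aa" in "baabcacacc"
Scanning each position:
  Position 0: "ba" => no
  Position 1: "aa" => MATCH
  Position 2: "ab" => no
  Position 3: "bc" => no
  Position 4: "ca" => no
  Position 5: "ac" => no
  Position 6: "ca" => no
  Position 7: "ac" => no
  Position 8: "cc" => no
Total occurrences: 1

1


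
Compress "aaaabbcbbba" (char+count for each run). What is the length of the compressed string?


Input: aaaabbcbbba
Runs:
  'a' x 4 => "a4"
  'b' x 2 => "b2"
  'c' x 1 => "c1"
  'b' x 3 => "b3"
  'a' x 1 => "a1"
Compressed: "a4b2c1b3a1"
Compressed length: 10

10


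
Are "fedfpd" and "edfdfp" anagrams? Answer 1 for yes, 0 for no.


Strings: "fedfpd", "edfdfp"
Sorted first:  ddeffp
Sorted second: ddeffp
Sorted forms match => anagrams

1


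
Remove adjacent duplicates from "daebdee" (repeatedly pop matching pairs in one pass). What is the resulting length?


Input: daebdee
Stack-based adjacent duplicate removal:
  Read 'd': push. Stack: d
  Read 'a': push. Stack: da
  Read 'e': push. Stack: dae
  Read 'b': push. Stack: daeb
  Read 'd': push. Stack: daebd
  Read 'e': push. Stack: daebde
  Read 'e': matches stack top 'e' => pop. Stack: daebd
Final stack: "daebd" (length 5)

5


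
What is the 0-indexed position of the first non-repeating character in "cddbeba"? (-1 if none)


Input: cddbeba
Character frequencies:
  'a': 1
  'b': 2
  'c': 1
  'd': 2
  'e': 1
Scanning left to right for freq == 1:
  Position 0 ('c'): unique! => answer = 0

0


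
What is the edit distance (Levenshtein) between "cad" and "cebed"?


Computing edit distance: "cad" -> "cebed"
DP table:
           c    e    b    e    d
      0    1    2    3    4    5
  c   1    0    1    2    3    4
  a   2    1    1    2    3    4
  d   3    2    2    2    3    3
Edit distance = dp[3][5] = 3

3


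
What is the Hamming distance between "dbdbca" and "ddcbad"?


Comparing "dbdbca" and "ddcbad" position by position:
  Position 0: 'd' vs 'd' => same
  Position 1: 'b' vs 'd' => differ
  Position 2: 'd' vs 'c' => differ
  Position 3: 'b' vs 'b' => same
  Position 4: 'c' vs 'a' => differ
  Position 5: 'a' vs 'd' => differ
Total differences (Hamming distance): 4

4


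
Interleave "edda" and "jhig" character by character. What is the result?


Interleaving "edda" and "jhig":
  Position 0: 'e' from first, 'j' from second => "ej"
  Position 1: 'd' from first, 'h' from second => "dh"
  Position 2: 'd' from first, 'i' from second => "di"
  Position 3: 'a' from first, 'g' from second => "ag"
Result: ejdhdiag

ejdhdiag


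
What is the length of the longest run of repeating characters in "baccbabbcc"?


Input: "baccbabbcc"
Scanning for longest run:
  Position 1 ('a'): new char, reset run to 1
  Position 2 ('c'): new char, reset run to 1
  Position 3 ('c'): continues run of 'c', length=2
  Position 4 ('b'): new char, reset run to 1
  Position 5 ('a'): new char, reset run to 1
  Position 6 ('b'): new char, reset run to 1
  Position 7 ('b'): continues run of 'b', length=2
  Position 8 ('c'): new char, reset run to 1
  Position 9 ('c'): continues run of 'c', length=2
Longest run: 'c' with length 2

2


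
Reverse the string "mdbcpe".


Input: mdbcpe
Reading characters right to left:
  Position 5: 'e'
  Position 4: 'p'
  Position 3: 'c'
  Position 2: 'b'
  Position 1: 'd'
  Position 0: 'm'
Reversed: epcbdm

epcbdm


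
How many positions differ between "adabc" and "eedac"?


Comparing "adabc" and "eedac" position by position:
  Position 0: 'a' vs 'e' => DIFFER
  Position 1: 'd' vs 'e' => DIFFER
  Position 2: 'a' vs 'd' => DIFFER
  Position 3: 'b' vs 'a' => DIFFER
  Position 4: 'c' vs 'c' => same
Positions that differ: 4

4


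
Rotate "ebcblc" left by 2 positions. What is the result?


Input: "ebcblc", rotate left by 2
First 2 characters: "eb"
Remaining characters: "cblc"
Concatenate remaining + first: "cblc" + "eb" = "cblceb"

cblceb


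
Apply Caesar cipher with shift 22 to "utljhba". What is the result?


Caesar cipher: shift "utljhba" by 22
  'u' (pos 20) + 22 = pos 16 = 'q'
  't' (pos 19) + 22 = pos 15 = 'p'
  'l' (pos 11) + 22 = pos 7 = 'h'
  'j' (pos 9) + 22 = pos 5 = 'f'
  'h' (pos 7) + 22 = pos 3 = 'd'
  'b' (pos 1) + 22 = pos 23 = 'x'
  'a' (pos 0) + 22 = pos 22 = 'w'
Result: qphfdxw

qphfdxw


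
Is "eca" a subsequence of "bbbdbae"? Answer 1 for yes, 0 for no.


Check if "eca" is a subsequence of "bbbdbae"
Greedy scan:
  Position 0 ('b'): no match needed
  Position 1 ('b'): no match needed
  Position 2 ('b'): no match needed
  Position 3 ('d'): no match needed
  Position 4 ('b'): no match needed
  Position 5 ('a'): no match needed
  Position 6 ('e'): matches sub[0] = 'e'
Only matched 1/3 characters => not a subsequence

0


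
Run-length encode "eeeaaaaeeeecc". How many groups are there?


Input: eeeaaaaeeeecc
Scanning for consecutive runs:
  Group 1: 'e' x 3 (positions 0-2)
  Group 2: 'a' x 4 (positions 3-6)
  Group 3: 'e' x 4 (positions 7-10)
  Group 4: 'c' x 2 (positions 11-12)
Total groups: 4

4


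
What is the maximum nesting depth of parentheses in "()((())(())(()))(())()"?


Input: "()((())(())(()))(())()"
Tracking depth:
  Position 0 '(': depth becomes 1
  Position 1 ')': depth becomes 0
  Position 2 '(': depth becomes 1
  Position 3 '(': depth becomes 2
  Position 4 '(': depth becomes 3
  Position 5 ')': depth becomes 2
  Position 6 ')': depth becomes 1
  Position 7 '(': depth becomes 2
  Position 8 '(': depth becomes 3
  Position 9 ')': depth becomes 2
  Position 10 ')': depth becomes 1
  Position 11 '(': depth becomes 2
  Position 12 '(': depth becomes 3
  Position 13 ')': depth becomes 2
  Position 14 ')': depth becomes 1
  Position 15 ')': depth becomes 0
  Position 16 '(': depth becomes 1
  Position 17 '(': depth becomes 2
  Position 18 ')': depth becomes 1
  Position 19 ')': depth becomes 0
  Position 20 '(': depth becomes 1
  Position 21 ')': depth becomes 0
Maximum depth reached: 3

3


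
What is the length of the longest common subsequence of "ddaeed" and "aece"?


LCS of "ddaeed" and "aece"
DP table:
           a    e    c    e
      0    0    0    0    0
  d   0    0    0    0    0
  d   0    0    0    0    0
  a   0    1    1    1    1
  e   0    1    2    2    2
  e   0    1    2    2    3
  d   0    1    2    2    3
LCS length = dp[6][4] = 3

3


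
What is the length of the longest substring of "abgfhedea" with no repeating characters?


Input: "abgfhedea"
Sliding window (track last position of each char):
  Position 0 ('a'): window [0,0] length 1 -- new best
  Position 1 ('b'): window [0,1] length 2 -- new best
  Position 2 ('g'): window [0,2] length 3 -- new best
  Position 3 ('f'): window [0,3] length 4 -- new best
  Position 4 ('h'): window [0,4] length 5 -- new best
  Position 5 ('e'): window [0,5] length 6 -- new best
  Position 6 ('d'): window [0,6] length 7 -- new best
  Position 7 ('e'): repeat (last at 5), move window start to 6
  Position 7 ('e'): window [6,7] length 2
  Position 8 ('a'): window [6,8] length 3
Longest substring with no repeats: "abgfhed" with length 7

7


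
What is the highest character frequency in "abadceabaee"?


Input: abadceabaee
Character counts:
  'a': 4
  'b': 2
  'c': 1
  'd': 1
  'e': 3
Maximum frequency: 4

4


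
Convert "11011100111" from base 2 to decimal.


Input: "11011100111" in base 2
Positional expansion:
  Digit '1' (value 1) x 2^10 = 1024
  Digit '1' (value 1) x 2^9 = 512
  Digit '0' (value 0) x 2^8 = 0
  Digit '1' (value 1) x 2^7 = 128
  Digit '1' (value 1) x 2^6 = 64
  Digit '1' (value 1) x 2^5 = 32
  Digit '0' (value 0) x 2^4 = 0
  Digit '0' (value 0) x 2^3 = 0
  Digit '1' (value 1) x 2^2 = 4
  Digit '1' (value 1) x 2^1 = 2
  Digit '1' (value 1) x 2^0 = 1
Sum = 1767

1767


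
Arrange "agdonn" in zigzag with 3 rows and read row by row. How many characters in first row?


Zigzag "agdonn" into 3 rows:
Placing characters:
  'a' => row 0
  'g' => row 1
  'd' => row 2
  'o' => row 1
  'n' => row 0
  'n' => row 1
Rows:
  Row 0: "an"
  Row 1: "gon"
  Row 2: "d"
First row length: 2

2


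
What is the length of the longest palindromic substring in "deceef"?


Input: "deceef"
Checking substrings for palindromes:
  [1:4] "ece" (len 3) => palindrome
  [3:5] "ee" (len 2) => palindrome
Longest palindromic substring: "ece" with length 3

3


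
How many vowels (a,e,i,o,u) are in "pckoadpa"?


Input: pckoadpa
Checking each character:
  'p' at position 0: consonant
  'c' at position 1: consonant
  'k' at position 2: consonant
  'o' at position 3: vowel (running total: 1)
  'a' at position 4: vowel (running total: 2)
  'd' at position 5: consonant
  'p' at position 6: consonant
  'a' at position 7: vowel (running total: 3)
Total vowels: 3

3


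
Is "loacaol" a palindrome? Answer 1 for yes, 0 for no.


Input: loacaol
Reversed: loacaol
  Compare pos 0 ('l') with pos 6 ('l'): match
  Compare pos 1 ('o') with pos 5 ('o'): match
  Compare pos 2 ('a') with pos 4 ('a'): match
Result: palindrome

1


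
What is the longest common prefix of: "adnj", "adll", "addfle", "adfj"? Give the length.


Words: adnj, adll, addfle, adfj
  Position 0: all 'a' => match
  Position 1: all 'd' => match
  Position 2: ('n', 'l', 'd', 'f') => mismatch, stop
LCP = "ad" (length 2)

2


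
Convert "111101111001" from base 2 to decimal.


Input: "111101111001" in base 2
Positional expansion:
  Digit '1' (value 1) x 2^11 = 2048
  Digit '1' (value 1) x 2^10 = 1024
  Digit '1' (value 1) x 2^9 = 512
  Digit '1' (value 1) x 2^8 = 256
  Digit '0' (value 0) x 2^7 = 0
  Digit '1' (value 1) x 2^6 = 64
  Digit '1' (value 1) x 2^5 = 32
  Digit '1' (value 1) x 2^4 = 16
  Digit '1' (value 1) x 2^3 = 8
  Digit '0' (value 0) x 2^2 = 0
  Digit '0' (value 0) x 2^1 = 0
  Digit '1' (value 1) x 2^0 = 1
Sum = 3961

3961


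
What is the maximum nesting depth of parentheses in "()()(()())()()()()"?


Input: "()()(()())()()()()"
Tracking depth:
  Position 0 '(': depth becomes 1
  Position 1 ')': depth becomes 0
  Position 2 '(': depth becomes 1
  Position 3 ')': depth becomes 0
  Position 4 '(': depth becomes 1
  Position 5 '(': depth becomes 2
  Position 6 ')': depth becomes 1
  Position 7 '(': depth becomes 2
  Position 8 ')': depth becomes 1
  Position 9 ')': depth becomes 0
  Position 10 '(': depth becomes 1
  Position 11 ')': depth becomes 0
  Position 12 '(': depth becomes 1
  Position 13 ')': depth becomes 0
  Position 14 '(': depth becomes 1
  Position 15 ')': depth becomes 0
  Position 16 '(': depth becomes 1
  Position 17 ')': depth becomes 0
Maximum depth reached: 2

2


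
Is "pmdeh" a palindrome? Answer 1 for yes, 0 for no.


Input: pmdeh
Reversed: hedmp
  Compare pos 0 ('p') with pos 4 ('h'): MISMATCH
  Compare pos 1 ('m') with pos 3 ('e'): MISMATCH
Result: not a palindrome

0
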